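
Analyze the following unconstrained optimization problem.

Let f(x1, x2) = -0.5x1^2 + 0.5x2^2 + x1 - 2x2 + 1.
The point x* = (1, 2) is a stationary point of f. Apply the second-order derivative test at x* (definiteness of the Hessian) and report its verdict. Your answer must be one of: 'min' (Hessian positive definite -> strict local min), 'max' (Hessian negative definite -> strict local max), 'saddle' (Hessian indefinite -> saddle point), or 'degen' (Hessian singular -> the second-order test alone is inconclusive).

Compute the Hessian H = grad^2 f:
  H = [[-1, 0], [0, 1]]
Verify stationarity: grad f(x*) = H x* + g = (0, 0).
Eigenvalues of H: -1, 1.
Eigenvalues have mixed signs, so H is indefinite -> x* is a saddle point.

saddle


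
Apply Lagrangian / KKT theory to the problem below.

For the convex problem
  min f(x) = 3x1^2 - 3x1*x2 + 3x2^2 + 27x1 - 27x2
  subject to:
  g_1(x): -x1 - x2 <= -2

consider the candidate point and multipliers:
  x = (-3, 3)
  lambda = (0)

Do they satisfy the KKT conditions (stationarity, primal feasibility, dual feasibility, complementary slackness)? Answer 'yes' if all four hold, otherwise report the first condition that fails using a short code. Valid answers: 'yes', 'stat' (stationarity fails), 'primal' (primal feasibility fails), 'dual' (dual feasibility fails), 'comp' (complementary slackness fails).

Gradient of f: grad f(x) = Q x + c = (0, 0)
Constraint values g_i(x) = a_i^T x - b_i:
  g_1((-3, 3)) = 2
Stationarity residual: grad f(x) + sum_i lambda_i a_i = (0, 0)
  -> stationarity OK
Primal feasibility (all g_i <= 0): FAILS
Dual feasibility (all lambda_i >= 0): OK
Complementary slackness (lambda_i * g_i(x) = 0 for all i): OK

Verdict: the first failing condition is primal_feasibility -> primal.

primal


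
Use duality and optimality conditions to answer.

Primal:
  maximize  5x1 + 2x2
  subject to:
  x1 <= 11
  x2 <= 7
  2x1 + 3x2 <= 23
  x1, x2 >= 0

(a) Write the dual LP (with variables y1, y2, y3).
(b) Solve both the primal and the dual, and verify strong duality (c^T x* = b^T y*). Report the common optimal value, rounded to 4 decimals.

The standard primal-dual pair for 'max c^T x s.t. A x <= b, x >= 0' is:
  Dual:  min b^T y  s.t.  A^T y >= c,  y >= 0.

So the dual LP is:
  minimize  11y1 + 7y2 + 23y3
  subject to:
    y1 + 2y3 >= 5
    y2 + 3y3 >= 2
    y1, y2, y3 >= 0

Solving the primal: x* = (11, 0.3333).
  primal value c^T x* = 55.6667.
Solving the dual: y* = (3.6667, 0, 0.6667).
  dual value b^T y* = 55.6667.
Strong duality: c^T x* = b^T y*. Confirmed.

55.6667


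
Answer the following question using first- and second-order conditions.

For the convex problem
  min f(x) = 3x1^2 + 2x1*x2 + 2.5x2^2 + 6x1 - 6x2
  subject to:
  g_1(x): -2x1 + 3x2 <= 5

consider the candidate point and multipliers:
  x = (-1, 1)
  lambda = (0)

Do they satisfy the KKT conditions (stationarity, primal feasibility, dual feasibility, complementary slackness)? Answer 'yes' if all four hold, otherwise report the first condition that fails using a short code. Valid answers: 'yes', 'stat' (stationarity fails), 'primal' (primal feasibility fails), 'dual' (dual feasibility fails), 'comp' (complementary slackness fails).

Gradient of f: grad f(x) = Q x + c = (2, -3)
Constraint values g_i(x) = a_i^T x - b_i:
  g_1((-1, 1)) = 0
Stationarity residual: grad f(x) + sum_i lambda_i a_i = (2, -3)
  -> stationarity FAILS
Primal feasibility (all g_i <= 0): OK
Dual feasibility (all lambda_i >= 0): OK
Complementary slackness (lambda_i * g_i(x) = 0 for all i): OK

Verdict: the first failing condition is stationarity -> stat.

stat


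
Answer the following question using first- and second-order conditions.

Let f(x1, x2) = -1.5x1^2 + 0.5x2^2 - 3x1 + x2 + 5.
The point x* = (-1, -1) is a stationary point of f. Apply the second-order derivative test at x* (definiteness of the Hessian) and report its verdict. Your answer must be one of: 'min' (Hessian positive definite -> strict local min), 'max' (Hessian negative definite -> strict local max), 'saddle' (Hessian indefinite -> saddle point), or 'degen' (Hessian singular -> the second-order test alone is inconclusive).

Compute the Hessian H = grad^2 f:
  H = [[-3, 0], [0, 1]]
Verify stationarity: grad f(x*) = H x* + g = (0, 0).
Eigenvalues of H: -3, 1.
Eigenvalues have mixed signs, so H is indefinite -> x* is a saddle point.

saddle


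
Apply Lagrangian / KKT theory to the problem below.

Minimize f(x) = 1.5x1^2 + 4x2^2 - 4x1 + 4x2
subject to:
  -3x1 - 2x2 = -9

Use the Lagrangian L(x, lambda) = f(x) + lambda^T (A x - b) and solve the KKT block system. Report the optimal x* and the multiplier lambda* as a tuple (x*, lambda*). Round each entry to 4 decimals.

Form the Lagrangian:
  L(x, lambda) = (1/2) x^T Q x + c^T x + lambda^T (A x - b)
Stationarity (grad_x L = 0): Q x + c + A^T lambda = 0.
Primal feasibility: A x = b.

This gives the KKT block system:
  [ Q   A^T ] [ x     ]   [-c ]
  [ A    0  ] [ lambda ] = [ b ]

Solving the linear system:
  x*      = (3.0476, -0.0714)
  lambda* = (1.7143)
  f(x*)   = 1.4762

x* = (3.0476, -0.0714), lambda* = (1.7143)


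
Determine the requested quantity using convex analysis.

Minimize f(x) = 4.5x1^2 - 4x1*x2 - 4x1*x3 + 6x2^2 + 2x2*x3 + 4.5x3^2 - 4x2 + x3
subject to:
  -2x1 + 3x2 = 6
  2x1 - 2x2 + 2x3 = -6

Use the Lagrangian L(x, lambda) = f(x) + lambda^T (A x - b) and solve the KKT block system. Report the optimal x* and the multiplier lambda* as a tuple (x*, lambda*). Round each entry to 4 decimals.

Form the Lagrangian:
  L(x, lambda) = (1/2) x^T Q x + c^T x + lambda^T (A x - b)
Stationarity (grad_x L = 0): Q x + c + A^T lambda = 0.
Primal feasibility: A x = b.

This gives the KKT block system:
  [ Q   A^T ] [ x     ]   [-c ]
  [ A    0  ] [ lambda ] = [ b ]

Solving the linear system:
  x*      = (-0.7925, 1.4717, -0.7358)
  lambda* = (-5.283, -0.2453)
  f(x*)   = 11.8019

x* = (-0.7925, 1.4717, -0.7358), lambda* = (-5.283, -0.2453)


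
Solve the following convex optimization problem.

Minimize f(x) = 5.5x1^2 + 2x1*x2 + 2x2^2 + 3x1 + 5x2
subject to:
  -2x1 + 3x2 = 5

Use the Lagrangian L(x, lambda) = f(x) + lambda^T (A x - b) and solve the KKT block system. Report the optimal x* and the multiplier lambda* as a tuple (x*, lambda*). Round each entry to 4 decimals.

Form the Lagrangian:
  L(x, lambda) = (1/2) x^T Q x + c^T x + lambda^T (A x - b)
Stationarity (grad_x L = 0): Q x + c + A^T lambda = 0.
Primal feasibility: A x = b.

This gives the KKT block system:
  [ Q   A^T ] [ x     ]   [-c ]
  [ A    0  ] [ lambda ] = [ b ]

Solving the linear system:
  x*      = (-0.9137, 1.0576)
  lambda* = (-2.4676)
  f(x*)   = 7.4424

x* = (-0.9137, 1.0576), lambda* = (-2.4676)


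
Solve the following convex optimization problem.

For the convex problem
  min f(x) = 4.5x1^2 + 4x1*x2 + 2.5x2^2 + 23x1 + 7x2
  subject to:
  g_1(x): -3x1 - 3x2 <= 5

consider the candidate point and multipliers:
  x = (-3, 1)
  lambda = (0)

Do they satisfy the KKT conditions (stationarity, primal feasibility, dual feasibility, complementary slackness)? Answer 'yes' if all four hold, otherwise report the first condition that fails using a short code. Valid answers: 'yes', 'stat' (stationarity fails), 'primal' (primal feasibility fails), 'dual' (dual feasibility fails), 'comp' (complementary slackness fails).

Gradient of f: grad f(x) = Q x + c = (0, 0)
Constraint values g_i(x) = a_i^T x - b_i:
  g_1((-3, 1)) = 1
Stationarity residual: grad f(x) + sum_i lambda_i a_i = (0, 0)
  -> stationarity OK
Primal feasibility (all g_i <= 0): FAILS
Dual feasibility (all lambda_i >= 0): OK
Complementary slackness (lambda_i * g_i(x) = 0 for all i): OK

Verdict: the first failing condition is primal_feasibility -> primal.

primal


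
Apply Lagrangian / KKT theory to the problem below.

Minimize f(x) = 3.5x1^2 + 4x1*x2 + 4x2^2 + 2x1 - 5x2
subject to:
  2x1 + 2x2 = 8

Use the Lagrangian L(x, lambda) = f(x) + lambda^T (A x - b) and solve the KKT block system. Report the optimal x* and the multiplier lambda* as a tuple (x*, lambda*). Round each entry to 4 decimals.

Form the Lagrangian:
  L(x, lambda) = (1/2) x^T Q x + c^T x + lambda^T (A x - b)
Stationarity (grad_x L = 0): Q x + c + A^T lambda = 0.
Primal feasibility: A x = b.

This gives the KKT block system:
  [ Q   A^T ] [ x     ]   [-c ]
  [ A    0  ] [ lambda ] = [ b ]

Solving the linear system:
  x*      = (1.2857, 2.7143)
  lambda* = (-10.9286)
  f(x*)   = 38.2143

x* = (1.2857, 2.7143), lambda* = (-10.9286)


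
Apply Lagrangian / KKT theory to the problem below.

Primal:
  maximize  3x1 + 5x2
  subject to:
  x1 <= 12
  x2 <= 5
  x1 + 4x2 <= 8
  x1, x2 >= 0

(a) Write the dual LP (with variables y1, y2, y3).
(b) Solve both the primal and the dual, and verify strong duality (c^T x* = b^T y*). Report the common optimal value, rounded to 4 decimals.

The standard primal-dual pair for 'max c^T x s.t. A x <= b, x >= 0' is:
  Dual:  min b^T y  s.t.  A^T y >= c,  y >= 0.

So the dual LP is:
  minimize  12y1 + 5y2 + 8y3
  subject to:
    y1 + y3 >= 3
    y2 + 4y3 >= 5
    y1, y2, y3 >= 0

Solving the primal: x* = (8, 0).
  primal value c^T x* = 24.
Solving the dual: y* = (0, 0, 3).
  dual value b^T y* = 24.
Strong duality: c^T x* = b^T y*. Confirmed.

24


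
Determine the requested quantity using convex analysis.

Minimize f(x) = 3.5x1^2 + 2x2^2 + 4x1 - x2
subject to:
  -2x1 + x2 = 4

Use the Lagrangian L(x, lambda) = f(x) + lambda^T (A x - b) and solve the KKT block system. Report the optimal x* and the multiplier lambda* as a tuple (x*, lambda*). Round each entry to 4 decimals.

Form the Lagrangian:
  L(x, lambda) = (1/2) x^T Q x + c^T x + lambda^T (A x - b)
Stationarity (grad_x L = 0): Q x + c + A^T lambda = 0.
Primal feasibility: A x = b.

This gives the KKT block system:
  [ Q   A^T ] [ x     ]   [-c ]
  [ A    0  ] [ lambda ] = [ b ]

Solving the linear system:
  x*      = (-1.4783, 1.0435)
  lambda* = (-3.1739)
  f(x*)   = 2.8696

x* = (-1.4783, 1.0435), lambda* = (-3.1739)


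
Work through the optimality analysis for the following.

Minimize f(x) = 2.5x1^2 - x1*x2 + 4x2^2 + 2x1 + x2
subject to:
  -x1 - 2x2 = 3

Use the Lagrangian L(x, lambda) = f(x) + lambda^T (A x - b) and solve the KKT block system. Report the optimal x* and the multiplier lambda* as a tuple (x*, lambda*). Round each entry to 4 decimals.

Form the Lagrangian:
  L(x, lambda) = (1/2) x^T Q x + c^T x + lambda^T (A x - b)
Stationarity (grad_x L = 0): Q x + c + A^T lambda = 0.
Primal feasibility: A x = b.

This gives the KKT block system:
  [ Q   A^T ] [ x     ]   [-c ]
  [ A    0  ] [ lambda ] = [ b ]

Solving the linear system:
  x*      = (-1.125, -0.9375)
  lambda* = (-2.6875)
  f(x*)   = 2.4375

x* = (-1.125, -0.9375), lambda* = (-2.6875)


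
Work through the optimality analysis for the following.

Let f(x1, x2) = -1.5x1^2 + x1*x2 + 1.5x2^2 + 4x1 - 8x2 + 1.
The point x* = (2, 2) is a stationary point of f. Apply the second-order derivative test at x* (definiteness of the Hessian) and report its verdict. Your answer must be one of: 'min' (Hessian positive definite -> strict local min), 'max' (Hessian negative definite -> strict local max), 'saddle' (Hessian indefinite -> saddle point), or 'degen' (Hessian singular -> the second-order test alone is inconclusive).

Compute the Hessian H = grad^2 f:
  H = [[-3, 1], [1, 3]]
Verify stationarity: grad f(x*) = H x* + g = (0, 0).
Eigenvalues of H: -3.1623, 3.1623.
Eigenvalues have mixed signs, so H is indefinite -> x* is a saddle point.

saddle


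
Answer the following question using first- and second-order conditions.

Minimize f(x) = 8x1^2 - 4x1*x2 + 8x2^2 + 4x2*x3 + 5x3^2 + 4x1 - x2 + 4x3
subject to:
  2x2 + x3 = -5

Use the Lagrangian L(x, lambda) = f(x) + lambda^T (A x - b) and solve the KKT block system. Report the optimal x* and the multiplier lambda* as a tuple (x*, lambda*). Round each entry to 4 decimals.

Form the Lagrangian:
  L(x, lambda) = (1/2) x^T Q x + c^T x + lambda^T (A x - b)
Stationarity (grad_x L = 0): Q x + c + A^T lambda = 0.
Primal feasibility: A x = b.

This gives the KKT block system:
  [ Q   A^T ] [ x     ]   [-c ]
  [ A    0  ] [ lambda ] = [ b ]

Solving the linear system:
  x*      = (-0.7115, -1.8462, -1.3077)
  lambda* = (16.4615)
  f(x*)   = 38.0385

x* = (-0.7115, -1.8462, -1.3077), lambda* = (16.4615)


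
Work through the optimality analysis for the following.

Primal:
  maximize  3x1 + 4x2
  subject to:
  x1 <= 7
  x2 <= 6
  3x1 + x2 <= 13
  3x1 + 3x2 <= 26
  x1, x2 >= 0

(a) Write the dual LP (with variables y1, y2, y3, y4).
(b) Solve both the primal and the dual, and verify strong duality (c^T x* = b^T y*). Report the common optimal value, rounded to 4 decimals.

The standard primal-dual pair for 'max c^T x s.t. A x <= b, x >= 0' is:
  Dual:  min b^T y  s.t.  A^T y >= c,  y >= 0.

So the dual LP is:
  minimize  7y1 + 6y2 + 13y3 + 26y4
  subject to:
    y1 + 3y3 + 3y4 >= 3
    y2 + y3 + 3y4 >= 4
    y1, y2, y3, y4 >= 0

Solving the primal: x* = (2.3333, 6).
  primal value c^T x* = 31.
Solving the dual: y* = (0, 3, 1, 0).
  dual value b^T y* = 31.
Strong duality: c^T x* = b^T y*. Confirmed.

31


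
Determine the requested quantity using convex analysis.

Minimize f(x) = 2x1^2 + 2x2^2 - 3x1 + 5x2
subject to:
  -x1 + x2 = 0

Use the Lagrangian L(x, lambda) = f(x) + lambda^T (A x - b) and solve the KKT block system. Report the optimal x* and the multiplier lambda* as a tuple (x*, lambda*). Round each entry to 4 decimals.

Form the Lagrangian:
  L(x, lambda) = (1/2) x^T Q x + c^T x + lambda^T (A x - b)
Stationarity (grad_x L = 0): Q x + c + A^T lambda = 0.
Primal feasibility: A x = b.

This gives the KKT block system:
  [ Q   A^T ] [ x     ]   [-c ]
  [ A    0  ] [ lambda ] = [ b ]

Solving the linear system:
  x*      = (-0.25, -0.25)
  lambda* = (-4)
  f(x*)   = -0.25

x* = (-0.25, -0.25), lambda* = (-4)


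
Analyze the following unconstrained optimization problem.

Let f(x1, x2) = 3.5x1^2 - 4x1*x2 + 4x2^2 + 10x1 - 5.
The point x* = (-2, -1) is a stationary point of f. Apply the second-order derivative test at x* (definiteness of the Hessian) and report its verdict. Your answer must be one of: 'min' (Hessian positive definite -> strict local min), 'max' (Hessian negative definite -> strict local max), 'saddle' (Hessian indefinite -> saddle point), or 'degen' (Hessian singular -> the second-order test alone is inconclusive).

Compute the Hessian H = grad^2 f:
  H = [[7, -4], [-4, 8]]
Verify stationarity: grad f(x*) = H x* + g = (0, 0).
Eigenvalues of H: 3.4689, 11.5311.
Both eigenvalues > 0, so H is positive definite -> x* is a strict local min.

min


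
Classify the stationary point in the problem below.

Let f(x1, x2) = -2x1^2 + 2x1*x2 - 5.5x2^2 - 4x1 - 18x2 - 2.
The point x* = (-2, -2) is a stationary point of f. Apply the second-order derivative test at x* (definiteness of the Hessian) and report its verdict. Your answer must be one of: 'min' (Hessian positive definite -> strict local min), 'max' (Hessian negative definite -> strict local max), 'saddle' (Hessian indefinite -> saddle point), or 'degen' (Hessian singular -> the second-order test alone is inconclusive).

Compute the Hessian H = grad^2 f:
  H = [[-4, 2], [2, -11]]
Verify stationarity: grad f(x*) = H x* + g = (0, 0).
Eigenvalues of H: -11.5311, -3.4689.
Both eigenvalues < 0, so H is negative definite -> x* is a strict local max.

max


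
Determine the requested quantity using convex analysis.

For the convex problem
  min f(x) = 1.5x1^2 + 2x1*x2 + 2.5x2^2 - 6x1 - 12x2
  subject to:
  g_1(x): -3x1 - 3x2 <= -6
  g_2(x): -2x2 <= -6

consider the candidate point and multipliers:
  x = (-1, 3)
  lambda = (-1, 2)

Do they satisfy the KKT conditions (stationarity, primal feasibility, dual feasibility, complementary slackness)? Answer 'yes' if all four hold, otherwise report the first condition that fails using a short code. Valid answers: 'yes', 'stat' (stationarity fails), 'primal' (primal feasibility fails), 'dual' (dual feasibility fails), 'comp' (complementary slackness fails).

Gradient of f: grad f(x) = Q x + c = (-3, 1)
Constraint values g_i(x) = a_i^T x - b_i:
  g_1((-1, 3)) = 0
  g_2((-1, 3)) = 0
Stationarity residual: grad f(x) + sum_i lambda_i a_i = (0, 0)
  -> stationarity OK
Primal feasibility (all g_i <= 0): OK
Dual feasibility (all lambda_i >= 0): FAILS
Complementary slackness (lambda_i * g_i(x) = 0 for all i): OK

Verdict: the first failing condition is dual_feasibility -> dual.

dual


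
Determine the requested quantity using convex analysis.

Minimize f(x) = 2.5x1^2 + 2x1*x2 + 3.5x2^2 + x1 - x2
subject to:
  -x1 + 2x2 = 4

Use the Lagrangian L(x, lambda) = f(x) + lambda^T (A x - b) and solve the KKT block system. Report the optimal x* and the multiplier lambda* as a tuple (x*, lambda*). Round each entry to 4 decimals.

Form the Lagrangian:
  L(x, lambda) = (1/2) x^T Q x + c^T x + lambda^T (A x - b)
Stationarity (grad_x L = 0): Q x + c + A^T lambda = 0.
Primal feasibility: A x = b.

This gives the KKT block system:
  [ Q   A^T ] [ x     ]   [-c ]
  [ A    0  ] [ lambda ] = [ b ]

Solving the linear system:
  x*      = (-1.3143, 1.3429)
  lambda* = (-2.8857)
  f(x*)   = 4.4429

x* = (-1.3143, 1.3429), lambda* = (-2.8857)


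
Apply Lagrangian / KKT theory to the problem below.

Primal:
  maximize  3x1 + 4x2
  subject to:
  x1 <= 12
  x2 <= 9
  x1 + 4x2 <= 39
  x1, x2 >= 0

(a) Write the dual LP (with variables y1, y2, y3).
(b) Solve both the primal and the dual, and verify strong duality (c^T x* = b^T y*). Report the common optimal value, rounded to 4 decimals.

The standard primal-dual pair for 'max c^T x s.t. A x <= b, x >= 0' is:
  Dual:  min b^T y  s.t.  A^T y >= c,  y >= 0.

So the dual LP is:
  minimize  12y1 + 9y2 + 39y3
  subject to:
    y1 + y3 >= 3
    y2 + 4y3 >= 4
    y1, y2, y3 >= 0

Solving the primal: x* = (12, 6.75).
  primal value c^T x* = 63.
Solving the dual: y* = (2, 0, 1).
  dual value b^T y* = 63.
Strong duality: c^T x* = b^T y*. Confirmed.

63


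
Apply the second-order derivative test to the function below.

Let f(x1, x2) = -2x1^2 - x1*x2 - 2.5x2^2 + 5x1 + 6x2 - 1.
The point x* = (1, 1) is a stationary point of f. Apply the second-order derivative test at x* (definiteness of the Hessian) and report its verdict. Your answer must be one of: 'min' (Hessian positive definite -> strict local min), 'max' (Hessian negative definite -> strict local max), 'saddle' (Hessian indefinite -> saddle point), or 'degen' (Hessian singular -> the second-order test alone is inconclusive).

Compute the Hessian H = grad^2 f:
  H = [[-4, -1], [-1, -5]]
Verify stationarity: grad f(x*) = H x* + g = (0, 0).
Eigenvalues of H: -5.618, -3.382.
Both eigenvalues < 0, so H is negative definite -> x* is a strict local max.

max


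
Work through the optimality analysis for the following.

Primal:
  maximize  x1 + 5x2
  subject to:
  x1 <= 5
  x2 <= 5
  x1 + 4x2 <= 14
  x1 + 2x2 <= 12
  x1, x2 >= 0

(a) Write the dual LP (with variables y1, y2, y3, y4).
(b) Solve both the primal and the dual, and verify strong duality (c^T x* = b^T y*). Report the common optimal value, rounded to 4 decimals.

The standard primal-dual pair for 'max c^T x s.t. A x <= b, x >= 0' is:
  Dual:  min b^T y  s.t.  A^T y >= c,  y >= 0.

So the dual LP is:
  minimize  5y1 + 5y2 + 14y3 + 12y4
  subject to:
    y1 + y3 + y4 >= 1
    y2 + 4y3 + 2y4 >= 5
    y1, y2, y3, y4 >= 0

Solving the primal: x* = (0, 3.5).
  primal value c^T x* = 17.5.
Solving the dual: y* = (0, 0, 1.25, 0).
  dual value b^T y* = 17.5.
Strong duality: c^T x* = b^T y*. Confirmed.

17.5


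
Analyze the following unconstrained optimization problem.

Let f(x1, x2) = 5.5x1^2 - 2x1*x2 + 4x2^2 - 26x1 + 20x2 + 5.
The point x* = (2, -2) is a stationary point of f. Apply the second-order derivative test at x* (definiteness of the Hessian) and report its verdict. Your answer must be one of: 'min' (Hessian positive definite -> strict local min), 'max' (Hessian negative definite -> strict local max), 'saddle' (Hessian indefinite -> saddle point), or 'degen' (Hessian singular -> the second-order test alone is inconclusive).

Compute the Hessian H = grad^2 f:
  H = [[11, -2], [-2, 8]]
Verify stationarity: grad f(x*) = H x* + g = (0, 0).
Eigenvalues of H: 7, 12.
Both eigenvalues > 0, so H is positive definite -> x* is a strict local min.

min


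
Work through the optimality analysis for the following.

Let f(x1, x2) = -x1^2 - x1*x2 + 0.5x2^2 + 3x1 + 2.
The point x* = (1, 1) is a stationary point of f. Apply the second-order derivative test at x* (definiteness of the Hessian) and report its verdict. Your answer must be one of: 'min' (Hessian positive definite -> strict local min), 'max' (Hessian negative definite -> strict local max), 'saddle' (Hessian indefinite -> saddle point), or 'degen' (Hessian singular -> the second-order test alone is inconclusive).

Compute the Hessian H = grad^2 f:
  H = [[-2, -1], [-1, 1]]
Verify stationarity: grad f(x*) = H x* + g = (0, 0).
Eigenvalues of H: -2.3028, 1.3028.
Eigenvalues have mixed signs, so H is indefinite -> x* is a saddle point.

saddle


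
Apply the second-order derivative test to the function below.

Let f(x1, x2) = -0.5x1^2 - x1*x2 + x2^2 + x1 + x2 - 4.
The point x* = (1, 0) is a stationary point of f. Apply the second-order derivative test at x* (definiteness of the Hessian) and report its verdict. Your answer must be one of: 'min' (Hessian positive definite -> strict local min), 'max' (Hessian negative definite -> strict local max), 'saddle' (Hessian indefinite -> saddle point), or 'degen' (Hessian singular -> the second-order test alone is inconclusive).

Compute the Hessian H = grad^2 f:
  H = [[-1, -1], [-1, 2]]
Verify stationarity: grad f(x*) = H x* + g = (0, 0).
Eigenvalues of H: -1.3028, 2.3028.
Eigenvalues have mixed signs, so H is indefinite -> x* is a saddle point.

saddle


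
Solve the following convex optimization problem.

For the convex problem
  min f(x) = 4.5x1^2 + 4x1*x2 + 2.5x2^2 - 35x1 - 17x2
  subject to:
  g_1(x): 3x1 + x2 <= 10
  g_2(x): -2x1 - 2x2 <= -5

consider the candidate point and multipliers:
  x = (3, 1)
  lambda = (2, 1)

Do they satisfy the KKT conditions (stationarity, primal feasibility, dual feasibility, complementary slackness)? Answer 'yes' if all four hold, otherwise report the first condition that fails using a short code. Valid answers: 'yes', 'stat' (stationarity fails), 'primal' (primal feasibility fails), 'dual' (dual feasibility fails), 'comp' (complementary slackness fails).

Gradient of f: grad f(x) = Q x + c = (-4, 0)
Constraint values g_i(x) = a_i^T x - b_i:
  g_1((3, 1)) = 0
  g_2((3, 1)) = -3
Stationarity residual: grad f(x) + sum_i lambda_i a_i = (0, 0)
  -> stationarity OK
Primal feasibility (all g_i <= 0): OK
Dual feasibility (all lambda_i >= 0): OK
Complementary slackness (lambda_i * g_i(x) = 0 for all i): FAILS

Verdict: the first failing condition is complementary_slackness -> comp.

comp


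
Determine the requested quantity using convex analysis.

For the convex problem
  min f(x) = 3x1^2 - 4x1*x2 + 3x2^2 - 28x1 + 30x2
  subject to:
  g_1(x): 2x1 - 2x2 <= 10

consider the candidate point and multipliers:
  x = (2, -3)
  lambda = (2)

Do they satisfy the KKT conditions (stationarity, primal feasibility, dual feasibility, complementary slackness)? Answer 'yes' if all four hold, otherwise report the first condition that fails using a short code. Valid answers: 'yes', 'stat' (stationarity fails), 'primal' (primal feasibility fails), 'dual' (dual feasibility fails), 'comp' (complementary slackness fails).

Gradient of f: grad f(x) = Q x + c = (-4, 4)
Constraint values g_i(x) = a_i^T x - b_i:
  g_1((2, -3)) = 0
Stationarity residual: grad f(x) + sum_i lambda_i a_i = (0, 0)
  -> stationarity OK
Primal feasibility (all g_i <= 0): OK
Dual feasibility (all lambda_i >= 0): OK
Complementary slackness (lambda_i * g_i(x) = 0 for all i): OK

Verdict: yes, KKT holds.

yes


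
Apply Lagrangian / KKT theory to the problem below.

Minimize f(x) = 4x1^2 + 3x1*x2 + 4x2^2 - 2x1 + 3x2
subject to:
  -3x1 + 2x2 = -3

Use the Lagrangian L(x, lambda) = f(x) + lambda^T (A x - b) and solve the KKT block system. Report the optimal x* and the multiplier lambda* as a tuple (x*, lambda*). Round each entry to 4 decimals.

Form the Lagrangian:
  L(x, lambda) = (1/2) x^T Q x + c^T x + lambda^T (A x - b)
Stationarity (grad_x L = 0): Q x + c + A^T lambda = 0.
Primal feasibility: A x = b.

This gives the KKT block system:
  [ Q   A^T ] [ x     ]   [-c ]
  [ A    0  ] [ lambda ] = [ b ]

Solving the linear system:
  x*      = (0.5714, -0.6429)
  lambda* = (0.2143)
  f(x*)   = -1.2143

x* = (0.5714, -0.6429), lambda* = (0.2143)


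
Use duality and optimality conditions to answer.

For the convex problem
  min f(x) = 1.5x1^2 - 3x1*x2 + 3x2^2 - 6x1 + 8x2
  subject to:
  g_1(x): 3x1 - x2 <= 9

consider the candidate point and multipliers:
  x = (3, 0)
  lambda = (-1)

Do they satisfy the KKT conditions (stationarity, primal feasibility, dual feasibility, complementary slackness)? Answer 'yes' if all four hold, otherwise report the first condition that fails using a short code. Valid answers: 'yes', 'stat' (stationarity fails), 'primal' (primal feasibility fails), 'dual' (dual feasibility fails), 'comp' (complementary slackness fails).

Gradient of f: grad f(x) = Q x + c = (3, -1)
Constraint values g_i(x) = a_i^T x - b_i:
  g_1((3, 0)) = 0
Stationarity residual: grad f(x) + sum_i lambda_i a_i = (0, 0)
  -> stationarity OK
Primal feasibility (all g_i <= 0): OK
Dual feasibility (all lambda_i >= 0): FAILS
Complementary slackness (lambda_i * g_i(x) = 0 for all i): OK

Verdict: the first failing condition is dual_feasibility -> dual.

dual


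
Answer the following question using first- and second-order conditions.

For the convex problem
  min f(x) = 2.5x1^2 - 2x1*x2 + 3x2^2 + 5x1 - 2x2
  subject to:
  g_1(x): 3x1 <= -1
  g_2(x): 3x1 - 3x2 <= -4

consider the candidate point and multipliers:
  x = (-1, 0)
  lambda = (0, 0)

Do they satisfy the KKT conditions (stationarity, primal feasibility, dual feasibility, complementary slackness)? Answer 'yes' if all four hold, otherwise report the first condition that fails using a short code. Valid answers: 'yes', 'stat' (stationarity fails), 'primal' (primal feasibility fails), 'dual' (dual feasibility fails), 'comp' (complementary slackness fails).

Gradient of f: grad f(x) = Q x + c = (0, 0)
Constraint values g_i(x) = a_i^T x - b_i:
  g_1((-1, 0)) = -2
  g_2((-1, 0)) = 1
Stationarity residual: grad f(x) + sum_i lambda_i a_i = (0, 0)
  -> stationarity OK
Primal feasibility (all g_i <= 0): FAILS
Dual feasibility (all lambda_i >= 0): OK
Complementary slackness (lambda_i * g_i(x) = 0 for all i): OK

Verdict: the first failing condition is primal_feasibility -> primal.

primal


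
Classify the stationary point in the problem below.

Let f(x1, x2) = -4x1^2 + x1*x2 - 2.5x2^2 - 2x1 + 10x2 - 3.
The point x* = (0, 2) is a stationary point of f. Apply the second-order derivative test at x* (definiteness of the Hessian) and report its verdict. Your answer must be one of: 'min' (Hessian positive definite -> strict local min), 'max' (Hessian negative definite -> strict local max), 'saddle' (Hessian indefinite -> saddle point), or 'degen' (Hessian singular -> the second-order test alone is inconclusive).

Compute the Hessian H = grad^2 f:
  H = [[-8, 1], [1, -5]]
Verify stationarity: grad f(x*) = H x* + g = (0, 0).
Eigenvalues of H: -8.3028, -4.6972.
Both eigenvalues < 0, so H is negative definite -> x* is a strict local max.

max


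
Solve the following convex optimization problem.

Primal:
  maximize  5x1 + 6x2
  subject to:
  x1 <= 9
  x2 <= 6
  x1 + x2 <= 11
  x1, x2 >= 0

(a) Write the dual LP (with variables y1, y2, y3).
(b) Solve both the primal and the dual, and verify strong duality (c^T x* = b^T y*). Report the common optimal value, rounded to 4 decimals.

The standard primal-dual pair for 'max c^T x s.t. A x <= b, x >= 0' is:
  Dual:  min b^T y  s.t.  A^T y >= c,  y >= 0.

So the dual LP is:
  minimize  9y1 + 6y2 + 11y3
  subject to:
    y1 + y3 >= 5
    y2 + y3 >= 6
    y1, y2, y3 >= 0

Solving the primal: x* = (5, 6).
  primal value c^T x* = 61.
Solving the dual: y* = (0, 1, 5).
  dual value b^T y* = 61.
Strong duality: c^T x* = b^T y*. Confirmed.

61


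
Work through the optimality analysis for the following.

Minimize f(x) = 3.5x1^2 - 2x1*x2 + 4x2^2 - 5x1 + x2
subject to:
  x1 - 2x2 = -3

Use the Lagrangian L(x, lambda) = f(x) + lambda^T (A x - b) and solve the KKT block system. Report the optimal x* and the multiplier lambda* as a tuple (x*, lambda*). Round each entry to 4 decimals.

Form the Lagrangian:
  L(x, lambda) = (1/2) x^T Q x + c^T x + lambda^T (A x - b)
Stationarity (grad_x L = 0): Q x + c + A^T lambda = 0.
Primal feasibility: A x = b.

This gives the KKT block system:
  [ Q   A^T ] [ x     ]   [-c ]
  [ A    0  ] [ lambda ] = [ b ]

Solving the linear system:
  x*      = (0.2143, 1.6071)
  lambda* = (6.7143)
  f(x*)   = 10.3393

x* = (0.2143, 1.6071), lambda* = (6.7143)


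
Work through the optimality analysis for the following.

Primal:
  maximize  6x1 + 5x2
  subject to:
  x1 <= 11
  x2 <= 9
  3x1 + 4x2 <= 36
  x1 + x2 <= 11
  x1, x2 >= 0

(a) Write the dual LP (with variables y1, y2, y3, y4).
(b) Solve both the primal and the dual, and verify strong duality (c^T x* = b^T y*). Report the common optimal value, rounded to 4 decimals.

The standard primal-dual pair for 'max c^T x s.t. A x <= b, x >= 0' is:
  Dual:  min b^T y  s.t.  A^T y >= c,  y >= 0.

So the dual LP is:
  minimize  11y1 + 9y2 + 36y3 + 11y4
  subject to:
    y1 + 3y3 + y4 >= 6
    y2 + 4y3 + y4 >= 5
    y1, y2, y3, y4 >= 0

Solving the primal: x* = (11, 0).
  primal value c^T x* = 66.
Solving the dual: y* = (0, 0, 0, 6).
  dual value b^T y* = 66.
Strong duality: c^T x* = b^T y*. Confirmed.

66


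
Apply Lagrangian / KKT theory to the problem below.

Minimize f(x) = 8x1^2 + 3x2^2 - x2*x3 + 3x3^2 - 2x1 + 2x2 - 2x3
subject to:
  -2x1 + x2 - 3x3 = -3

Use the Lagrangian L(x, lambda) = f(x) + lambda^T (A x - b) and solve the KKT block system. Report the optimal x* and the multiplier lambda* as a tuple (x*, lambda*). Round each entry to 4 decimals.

Form the Lagrangian:
  L(x, lambda) = (1/2) x^T Q x + c^T x + lambda^T (A x - b)
Stationarity (grad_x L = 0): Q x + c + A^T lambda = 0.
Primal feasibility: A x = b.

This gives the KKT block system:
  [ Q   A^T ] [ x     ]   [-c ]
  [ A    0  ] [ lambda ] = [ b ]

Solving the linear system:
  x*      = (0.2371, -0.3625, 0.7211)
  lambda* = (0.8964)
  f(x*)   = 0.0239

x* = (0.2371, -0.3625, 0.7211), lambda* = (0.8964)


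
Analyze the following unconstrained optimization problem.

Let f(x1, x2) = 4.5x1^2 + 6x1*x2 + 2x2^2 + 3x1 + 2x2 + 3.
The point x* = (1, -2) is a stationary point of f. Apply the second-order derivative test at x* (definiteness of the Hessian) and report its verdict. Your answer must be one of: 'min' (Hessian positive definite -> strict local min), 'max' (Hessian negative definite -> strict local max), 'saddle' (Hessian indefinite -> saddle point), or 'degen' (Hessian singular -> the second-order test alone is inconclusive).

Compute the Hessian H = grad^2 f:
  H = [[9, 6], [6, 4]]
Verify stationarity: grad f(x*) = H x* + g = (0, 0).
Eigenvalues of H: 0, 13.
H has a zero eigenvalue (singular; positive semidefinite but not definite), so H is neither positive definite, negative definite, nor indefinite. The second-order test alone is inconclusive -> degen.
(Indeed, f is constant along the null direction of H through x*, so x* is not a strict local extremum.)

degen


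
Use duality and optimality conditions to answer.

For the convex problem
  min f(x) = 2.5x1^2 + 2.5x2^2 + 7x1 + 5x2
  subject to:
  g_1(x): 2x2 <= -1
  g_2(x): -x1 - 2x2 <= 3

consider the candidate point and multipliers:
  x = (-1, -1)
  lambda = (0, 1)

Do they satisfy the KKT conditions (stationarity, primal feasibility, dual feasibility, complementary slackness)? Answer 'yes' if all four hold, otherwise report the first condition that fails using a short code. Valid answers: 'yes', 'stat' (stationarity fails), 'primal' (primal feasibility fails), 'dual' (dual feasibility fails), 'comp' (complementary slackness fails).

Gradient of f: grad f(x) = Q x + c = (2, 0)
Constraint values g_i(x) = a_i^T x - b_i:
  g_1((-1, -1)) = -1
  g_2((-1, -1)) = 0
Stationarity residual: grad f(x) + sum_i lambda_i a_i = (1, -2)
  -> stationarity FAILS
Primal feasibility (all g_i <= 0): OK
Dual feasibility (all lambda_i >= 0): OK
Complementary slackness (lambda_i * g_i(x) = 0 for all i): OK

Verdict: the first failing condition is stationarity -> stat.

stat


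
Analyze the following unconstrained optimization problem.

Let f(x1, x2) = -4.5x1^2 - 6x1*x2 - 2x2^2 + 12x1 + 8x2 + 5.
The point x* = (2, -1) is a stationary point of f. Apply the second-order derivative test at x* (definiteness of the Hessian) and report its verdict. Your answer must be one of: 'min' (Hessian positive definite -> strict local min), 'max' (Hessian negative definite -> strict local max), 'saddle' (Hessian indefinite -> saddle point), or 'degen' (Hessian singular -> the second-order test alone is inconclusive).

Compute the Hessian H = grad^2 f:
  H = [[-9, -6], [-6, -4]]
Verify stationarity: grad f(x*) = H x* + g = (0, 0).
Eigenvalues of H: -13, 0.
H has a zero eigenvalue (singular; negative semidefinite but not definite), so H is neither positive definite, negative definite, nor indefinite. The second-order test alone is inconclusive -> degen.
(Indeed, f is constant along the null direction of H through x*, so x* is not a strict local extremum.)

degen


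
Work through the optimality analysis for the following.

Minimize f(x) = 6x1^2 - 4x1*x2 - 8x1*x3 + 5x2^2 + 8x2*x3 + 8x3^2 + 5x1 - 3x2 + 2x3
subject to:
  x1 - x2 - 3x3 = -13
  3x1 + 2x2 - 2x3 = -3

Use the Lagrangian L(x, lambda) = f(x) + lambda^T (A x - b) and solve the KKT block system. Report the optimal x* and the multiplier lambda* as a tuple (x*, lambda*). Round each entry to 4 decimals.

Form the Lagrangian:
  L(x, lambda) = (1/2) x^T Q x + c^T x + lambda^T (A x - b)
Stationarity (grad_x L = 0): Q x + c + A^T lambda = 0.
Primal feasibility: A x = b.

This gives the KKT block system:
  [ Q   A^T ] [ x     ]   [-c ]
  [ A    0  ] [ lambda ] = [ b ]

Solving the linear system:
  x*      = (1.8168, 0.5353, 4.7605)
  lambda* = (25.2715, -3.9492)
  f(x*)   = 166.8405

x* = (1.8168, 0.5353, 4.7605), lambda* = (25.2715, -3.9492)


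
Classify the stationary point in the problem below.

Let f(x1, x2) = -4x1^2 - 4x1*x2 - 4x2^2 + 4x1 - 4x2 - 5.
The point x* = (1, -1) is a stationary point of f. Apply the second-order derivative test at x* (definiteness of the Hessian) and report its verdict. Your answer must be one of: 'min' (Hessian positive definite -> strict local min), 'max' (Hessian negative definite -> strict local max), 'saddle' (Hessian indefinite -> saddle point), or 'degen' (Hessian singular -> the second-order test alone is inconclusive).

Compute the Hessian H = grad^2 f:
  H = [[-8, -4], [-4, -8]]
Verify stationarity: grad f(x*) = H x* + g = (0, 0).
Eigenvalues of H: -12, -4.
Both eigenvalues < 0, so H is negative definite -> x* is a strict local max.

max


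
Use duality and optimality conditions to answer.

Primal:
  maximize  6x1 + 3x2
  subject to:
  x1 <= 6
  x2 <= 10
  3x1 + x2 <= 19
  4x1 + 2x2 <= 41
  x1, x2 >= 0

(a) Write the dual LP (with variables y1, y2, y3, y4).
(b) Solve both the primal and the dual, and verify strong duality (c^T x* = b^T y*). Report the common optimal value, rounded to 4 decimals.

The standard primal-dual pair for 'max c^T x s.t. A x <= b, x >= 0' is:
  Dual:  min b^T y  s.t.  A^T y >= c,  y >= 0.

So the dual LP is:
  minimize  6y1 + 10y2 + 19y3 + 41y4
  subject to:
    y1 + 3y3 + 4y4 >= 6
    y2 + y3 + 2y4 >= 3
    y1, y2, y3, y4 >= 0

Solving the primal: x* = (3, 10).
  primal value c^T x* = 48.
Solving the dual: y* = (0, 1, 2, 0).
  dual value b^T y* = 48.
Strong duality: c^T x* = b^T y*. Confirmed.

48


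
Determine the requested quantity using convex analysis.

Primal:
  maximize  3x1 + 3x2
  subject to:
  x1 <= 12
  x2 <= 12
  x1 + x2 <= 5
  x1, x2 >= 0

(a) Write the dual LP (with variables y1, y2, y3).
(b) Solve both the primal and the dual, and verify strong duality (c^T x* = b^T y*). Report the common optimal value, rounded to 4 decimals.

The standard primal-dual pair for 'max c^T x s.t. A x <= b, x >= 0' is:
  Dual:  min b^T y  s.t.  A^T y >= c,  y >= 0.

So the dual LP is:
  minimize  12y1 + 12y2 + 5y3
  subject to:
    y1 + y3 >= 3
    y2 + y3 >= 3
    y1, y2, y3 >= 0

Solving the primal: x* = (5, 0).
  primal value c^T x* = 15.
Solving the dual: y* = (0, 0, 3).
  dual value b^T y* = 15.
Strong duality: c^T x* = b^T y*. Confirmed.

15


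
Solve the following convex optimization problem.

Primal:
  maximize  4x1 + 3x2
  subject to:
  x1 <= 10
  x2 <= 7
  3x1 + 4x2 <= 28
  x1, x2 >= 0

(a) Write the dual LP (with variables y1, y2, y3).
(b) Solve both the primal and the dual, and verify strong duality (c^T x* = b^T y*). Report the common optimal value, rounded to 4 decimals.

The standard primal-dual pair for 'max c^T x s.t. A x <= b, x >= 0' is:
  Dual:  min b^T y  s.t.  A^T y >= c,  y >= 0.

So the dual LP is:
  minimize  10y1 + 7y2 + 28y3
  subject to:
    y1 + 3y3 >= 4
    y2 + 4y3 >= 3
    y1, y2, y3 >= 0

Solving the primal: x* = (9.3333, 0).
  primal value c^T x* = 37.3333.
Solving the dual: y* = (0, 0, 1.3333).
  dual value b^T y* = 37.3333.
Strong duality: c^T x* = b^T y*. Confirmed.

37.3333


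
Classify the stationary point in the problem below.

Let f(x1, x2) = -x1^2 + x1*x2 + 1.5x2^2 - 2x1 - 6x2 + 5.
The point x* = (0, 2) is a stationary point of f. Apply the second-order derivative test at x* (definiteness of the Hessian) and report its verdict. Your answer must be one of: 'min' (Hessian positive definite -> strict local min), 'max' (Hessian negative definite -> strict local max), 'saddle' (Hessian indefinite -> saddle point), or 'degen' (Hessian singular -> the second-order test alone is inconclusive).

Compute the Hessian H = grad^2 f:
  H = [[-2, 1], [1, 3]]
Verify stationarity: grad f(x*) = H x* + g = (0, 0).
Eigenvalues of H: -2.1926, 3.1926.
Eigenvalues have mixed signs, so H is indefinite -> x* is a saddle point.

saddle


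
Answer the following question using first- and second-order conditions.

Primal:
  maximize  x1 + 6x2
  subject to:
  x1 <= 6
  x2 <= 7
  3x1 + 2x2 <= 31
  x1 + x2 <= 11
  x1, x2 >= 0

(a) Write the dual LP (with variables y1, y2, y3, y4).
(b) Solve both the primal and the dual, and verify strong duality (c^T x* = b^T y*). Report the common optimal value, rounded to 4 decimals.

The standard primal-dual pair for 'max c^T x s.t. A x <= b, x >= 0' is:
  Dual:  min b^T y  s.t.  A^T y >= c,  y >= 0.

So the dual LP is:
  minimize  6y1 + 7y2 + 31y3 + 11y4
  subject to:
    y1 + 3y3 + y4 >= 1
    y2 + 2y3 + y4 >= 6
    y1, y2, y3, y4 >= 0

Solving the primal: x* = (4, 7).
  primal value c^T x* = 46.
Solving the dual: y* = (0, 5, 0, 1).
  dual value b^T y* = 46.
Strong duality: c^T x* = b^T y*. Confirmed.

46


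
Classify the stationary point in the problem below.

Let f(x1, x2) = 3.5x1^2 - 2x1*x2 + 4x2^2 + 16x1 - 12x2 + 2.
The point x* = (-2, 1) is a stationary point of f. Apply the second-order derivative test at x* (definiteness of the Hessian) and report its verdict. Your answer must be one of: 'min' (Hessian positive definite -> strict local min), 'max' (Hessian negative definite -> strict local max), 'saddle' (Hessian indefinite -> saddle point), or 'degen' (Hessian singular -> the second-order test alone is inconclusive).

Compute the Hessian H = grad^2 f:
  H = [[7, -2], [-2, 8]]
Verify stationarity: grad f(x*) = H x* + g = (0, 0).
Eigenvalues of H: 5.4384, 9.5616.
Both eigenvalues > 0, so H is positive definite -> x* is a strict local min.

min


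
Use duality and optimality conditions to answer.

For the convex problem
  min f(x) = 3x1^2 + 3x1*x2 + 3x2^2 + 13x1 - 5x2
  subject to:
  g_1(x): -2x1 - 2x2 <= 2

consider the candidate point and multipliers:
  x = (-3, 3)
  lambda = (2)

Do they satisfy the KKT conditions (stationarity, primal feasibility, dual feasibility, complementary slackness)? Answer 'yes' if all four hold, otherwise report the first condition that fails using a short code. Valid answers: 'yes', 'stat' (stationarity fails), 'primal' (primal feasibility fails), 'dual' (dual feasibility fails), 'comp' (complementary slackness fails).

Gradient of f: grad f(x) = Q x + c = (4, 4)
Constraint values g_i(x) = a_i^T x - b_i:
  g_1((-3, 3)) = -2
Stationarity residual: grad f(x) + sum_i lambda_i a_i = (0, 0)
  -> stationarity OK
Primal feasibility (all g_i <= 0): OK
Dual feasibility (all lambda_i >= 0): OK
Complementary slackness (lambda_i * g_i(x) = 0 for all i): FAILS

Verdict: the first failing condition is complementary_slackness -> comp.

comp
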